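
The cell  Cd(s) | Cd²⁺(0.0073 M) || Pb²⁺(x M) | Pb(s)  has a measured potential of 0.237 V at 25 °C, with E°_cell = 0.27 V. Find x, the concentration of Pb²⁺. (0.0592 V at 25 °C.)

From the Nernst equation, log Q = n(E° − E)/0.0592 = 2(0.27 − 0.237)/0.0592 = 1.115, so Q = 13.0.
With Q = [Cd²⁺]/[Pb²⁺] and the known concentrations, [Pb²⁺] in the denominator gives [Pb²⁺] = 5.6 × 10^-4 M.

5.6 × 10^-4 M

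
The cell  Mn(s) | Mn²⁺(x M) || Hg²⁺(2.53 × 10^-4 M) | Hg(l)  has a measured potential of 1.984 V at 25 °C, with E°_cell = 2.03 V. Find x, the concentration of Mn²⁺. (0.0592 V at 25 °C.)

From the Nernst equation, log Q = n(E° − E)/0.0592 = 2(2.03 − 1.984)/0.0592 = 1.554, so Q = 35.8.
With Q = [Mn²⁺]/[Hg²⁺] and the known concentrations, [Mn²⁺] in the numerator gives [Mn²⁺] = 0.0091 M.

0.0091 M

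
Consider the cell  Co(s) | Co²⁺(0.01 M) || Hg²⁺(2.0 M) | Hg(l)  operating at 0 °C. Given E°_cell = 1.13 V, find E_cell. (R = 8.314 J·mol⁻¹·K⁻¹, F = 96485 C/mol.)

1.19 V

Balancing electrons gives n = 2; the reaction quotient is Q = [Co²⁺]/[Hg²⁺] = 0.00500.
E = E° − (RT/nF) ln Q = 1.13 − (8.314×273)/(2×96485) × (-5.298) = 1.130 + 0.062 = 1.192 V.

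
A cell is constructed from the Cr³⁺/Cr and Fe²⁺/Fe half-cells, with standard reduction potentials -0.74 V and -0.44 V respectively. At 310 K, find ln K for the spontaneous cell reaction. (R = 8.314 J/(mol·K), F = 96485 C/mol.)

E°_cell = -0.44 − (-0.74) = 0.30 V, with n = 6 electrons transferred.
At equilibrium E = 0, so the Nernst equation gives ln K = nFE°/RT = (6)(96485)(0.30)/((8.314)(310)) = 67.38.

ln K = 67.4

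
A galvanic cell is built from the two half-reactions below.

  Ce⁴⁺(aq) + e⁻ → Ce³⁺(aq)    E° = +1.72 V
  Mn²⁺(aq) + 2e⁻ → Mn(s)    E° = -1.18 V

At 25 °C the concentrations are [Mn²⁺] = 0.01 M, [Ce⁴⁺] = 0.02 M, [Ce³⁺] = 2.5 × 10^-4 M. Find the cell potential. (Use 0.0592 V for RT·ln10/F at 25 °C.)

3.07 V

The Ce⁴⁺/Ce³⁺ couple has the higher reduction potential and acts as the cathode, so E°_cell = +1.72 − (-1.18) = 2.90 V.
Balancing electrons gives n = 2; the reaction quotient is Q = [Mn²⁺]·[Ce³⁺]^2/[Ce⁴⁺]^2 = 1.56 × 10^-6.
At 25 °C, E = E° − (0.0592/n) log Q = 2.90 − (0.0592/2)(-5.806) = 2.900 + 0.172 = 3.072 V.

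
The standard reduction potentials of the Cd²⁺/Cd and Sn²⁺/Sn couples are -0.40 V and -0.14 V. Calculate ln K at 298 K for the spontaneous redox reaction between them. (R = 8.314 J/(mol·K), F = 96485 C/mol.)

E°_cell = -0.14 − (-0.40) = 0.26 V, with n = 2 electrons transferred.
At equilibrium E = 0, so the Nernst equation gives ln K = nFE°/RT = (2)(96485)(0.26)/((8.314)(298)) = 20.25.

ln K = 20.3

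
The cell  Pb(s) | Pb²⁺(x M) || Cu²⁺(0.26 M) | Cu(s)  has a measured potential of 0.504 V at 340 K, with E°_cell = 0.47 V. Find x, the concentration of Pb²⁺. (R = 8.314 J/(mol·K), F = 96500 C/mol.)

0.026 M

From the Nernst equation, ln Q = nF(E° − E)/RT = 2×96500×(0.47 − 0.504)/(8.314×340) = -2.321, so Q = 0.0981.
With Q = [Pb²⁺]/[Cu²⁺] and the known concentrations, [Pb²⁺] in the numerator gives [Pb²⁺] = 0.026 M.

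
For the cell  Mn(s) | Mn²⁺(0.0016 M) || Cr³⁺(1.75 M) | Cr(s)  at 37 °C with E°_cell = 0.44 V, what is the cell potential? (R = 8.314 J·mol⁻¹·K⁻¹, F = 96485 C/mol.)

0.531 V

Balancing electrons gives n = 6; the reaction quotient is Q = [Mn²⁺]^3/[Cr³⁺]^2 = 1.34 × 10^-9.
E = E° − (RT/nF) ln Q = 0.44 − (8.314×310)/(6×96485) × (-20.432) = 0.440 + 0.091 = 0.531 V.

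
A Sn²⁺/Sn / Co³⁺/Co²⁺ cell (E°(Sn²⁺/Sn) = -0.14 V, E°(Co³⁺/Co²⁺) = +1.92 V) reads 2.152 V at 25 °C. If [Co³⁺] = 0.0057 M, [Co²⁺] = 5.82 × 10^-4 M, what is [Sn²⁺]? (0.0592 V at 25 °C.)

From the Nernst equation, log Q = n(E° − E)/0.0592 = 2(2.06 − 2.152)/0.0592 = -3.108, so Q = 7.8 × 10^-4.
With Q = [Sn²⁺]·[Co²⁺]^2/[Co³⁺]^2 and the known concentrations, [Sn²⁺] in the numerator gives [Sn²⁺] = 0.075 M.

0.075 M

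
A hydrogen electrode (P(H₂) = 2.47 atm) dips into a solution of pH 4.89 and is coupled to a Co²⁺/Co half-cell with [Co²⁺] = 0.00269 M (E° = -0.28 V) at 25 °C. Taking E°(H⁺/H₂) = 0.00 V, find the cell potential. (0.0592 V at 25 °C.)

0.055 V

The hydrogen couple is the cathode, so E°_cell = 0.28 V; n = 2.
[H⁺] = 10^(−4.89) = 1.3 × 10^-5 M, and Q = [Co²⁺]·P(H₂) / [H⁺]^2 = 4 × 10^7.
E = E° − (0.0592/2) log Q = 0.28 − (0.0592/2)(7.602) = 0.055 V.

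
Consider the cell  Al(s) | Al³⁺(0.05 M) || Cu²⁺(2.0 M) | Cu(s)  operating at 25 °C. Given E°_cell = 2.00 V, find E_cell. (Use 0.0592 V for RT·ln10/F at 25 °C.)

Balancing electrons gives n = 6; the reaction quotient is Q = [Al³⁺]^2/[Cu²⁺]^3 = 3.13 × 10^-4.
At 25 °C, E = E° − (0.0592/n) log Q = 2.00 − (0.0592/6)(-3.505) = 2.000 + 0.035 = 2.035 V.

2.03 V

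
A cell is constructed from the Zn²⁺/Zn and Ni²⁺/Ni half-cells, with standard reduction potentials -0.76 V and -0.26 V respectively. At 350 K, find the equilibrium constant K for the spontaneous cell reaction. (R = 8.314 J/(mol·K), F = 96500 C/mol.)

E°_cell = -0.26 − (-0.76) = 0.50 V, with n = 2 electrons transferred.
At equilibrium E = 0, so the Nernst equation gives ln K = nFE°/RT = (2)(96500)(0.50)/((8.314)(350)) = 33.16.
K = e^33.16 = 2.5 × 10^14.

2.5 × 10^14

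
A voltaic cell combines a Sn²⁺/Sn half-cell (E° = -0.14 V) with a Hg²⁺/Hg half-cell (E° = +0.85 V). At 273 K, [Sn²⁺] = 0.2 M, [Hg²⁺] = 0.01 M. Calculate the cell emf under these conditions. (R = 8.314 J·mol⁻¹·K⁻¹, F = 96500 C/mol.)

0.955 V

The Hg²⁺/Hg couple has the higher reduction potential and acts as the cathode, so E°_cell = +0.85 − (-0.14) = 0.99 V.
Balancing electrons gives n = 2; the reaction quotient is Q = [Sn²⁺]/[Hg²⁺] = 20.0.
E = E° − (RT/nF) ln Q = 0.99 − (8.314×273)/(2×96500) × (2.996) = 0.990 − 0.035 = 0.955 V.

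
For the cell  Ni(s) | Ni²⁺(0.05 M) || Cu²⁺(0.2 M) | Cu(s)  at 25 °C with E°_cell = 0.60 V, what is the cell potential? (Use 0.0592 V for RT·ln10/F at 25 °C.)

0.618 V

Balancing electrons gives n = 2; the reaction quotient is Q = [Ni²⁺]/[Cu²⁺] = 0.250.
At 25 °C, E = E° − (0.0592/n) log Q = 0.60 − (0.0592/2)(-0.602) = 0.600 + 0.018 = 0.618 V.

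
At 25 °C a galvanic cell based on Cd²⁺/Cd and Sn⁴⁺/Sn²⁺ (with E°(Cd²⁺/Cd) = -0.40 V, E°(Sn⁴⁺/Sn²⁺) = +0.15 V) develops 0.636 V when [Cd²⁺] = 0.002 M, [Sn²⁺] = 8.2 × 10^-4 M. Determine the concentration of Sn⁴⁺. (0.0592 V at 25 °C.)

0.0013 M

From the Nernst equation, log Q = n(E° − E)/0.0592 = 2(0.55 − 0.636)/0.0592 = -2.905, so Q = 0.00124.
With Q = [Cd²⁺]·[Sn²⁺]/[Sn⁴⁺] and the known concentrations, [Sn⁴⁺] in the denominator gives [Sn⁴⁺] = 0.0013 M.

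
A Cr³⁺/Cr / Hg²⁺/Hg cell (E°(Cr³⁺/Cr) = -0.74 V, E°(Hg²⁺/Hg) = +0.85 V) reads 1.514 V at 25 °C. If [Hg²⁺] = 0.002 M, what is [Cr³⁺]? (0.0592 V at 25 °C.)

0.64 M

From the Nernst equation, log Q = n(E° − E)/0.0592 = 6(1.59 − 1.514)/0.0592 = 7.703, so Q = 5.04 × 10^7.
With Q = [Cr³⁺]^2/[Hg²⁺]^3 and the known concentrations, [Cr³⁺]^2 in the numerator gives [Cr³⁺] = 0.64 M.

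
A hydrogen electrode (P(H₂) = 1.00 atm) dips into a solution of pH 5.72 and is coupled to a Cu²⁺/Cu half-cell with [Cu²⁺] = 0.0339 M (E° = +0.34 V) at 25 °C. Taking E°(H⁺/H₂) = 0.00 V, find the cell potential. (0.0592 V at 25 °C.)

The Cu²⁺/Cu couple is the cathode, so E°_cell = 0.34 V; n = 2.
[H⁺] = 10^(−5.72) = 1.9 × 10^-6 M, and Q = [H⁺]^2 / ([Cu²⁺]·P(H₂)) = 1.07 × 10^-10.
E = E° − (0.0592/2) log Q = 0.34 − (0.0592/2)(-9.970) = 0.635 V.

0.64 V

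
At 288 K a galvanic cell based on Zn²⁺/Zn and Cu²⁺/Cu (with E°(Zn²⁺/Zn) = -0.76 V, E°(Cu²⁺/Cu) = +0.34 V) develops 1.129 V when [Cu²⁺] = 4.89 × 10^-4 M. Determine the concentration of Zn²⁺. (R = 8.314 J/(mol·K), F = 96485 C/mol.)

From the Nernst equation, ln Q = nF(E° − E)/RT = 2×96485×(1.10 − 1.129)/(8.314×288) = -2.337, so Q = 0.0966.
With Q = [Zn²⁺]/[Cu²⁺] and the known concentrations, [Zn²⁺] in the numerator gives [Zn²⁺] = 4.7 × 10^-5 M.

4.7 × 10^-5 M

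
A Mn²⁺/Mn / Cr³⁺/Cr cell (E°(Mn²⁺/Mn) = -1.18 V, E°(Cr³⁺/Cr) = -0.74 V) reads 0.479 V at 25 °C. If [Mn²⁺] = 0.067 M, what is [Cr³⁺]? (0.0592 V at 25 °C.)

From the Nernst equation, log Q = n(E° − E)/0.0592 = 6(0.44 − 0.479)/0.0592 = -3.953, so Q = 1.12 × 10^-4.
With Q = [Mn²⁺]^3/[Cr³⁺]^2 and the known concentrations, [Cr³⁺]^2 in the denominator gives [Cr³⁺] = 1.6 M.

1.6 M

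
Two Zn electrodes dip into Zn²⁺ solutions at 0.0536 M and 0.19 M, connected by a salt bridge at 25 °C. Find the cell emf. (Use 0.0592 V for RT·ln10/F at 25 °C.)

0.016 V

Both half-cells are Zn²⁺/Zn, so E°_cell = 0. The concentrated side is the cathode; the cell reaction moves Zn²⁺ from high to low concentration with n = 2.
Q = [Zn²⁺]_dilute/[Zn²⁺]_conc = 0.0536/0.19 = 0.282.
E = 0 − (0.0592/2) log Q = −(0.0592/2)(-0.550) = 0.0163 V.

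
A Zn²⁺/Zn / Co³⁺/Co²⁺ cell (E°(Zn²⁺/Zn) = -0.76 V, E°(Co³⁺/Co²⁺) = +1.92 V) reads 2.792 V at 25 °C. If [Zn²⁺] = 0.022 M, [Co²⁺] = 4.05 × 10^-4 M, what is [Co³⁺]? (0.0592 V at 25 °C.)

From the Nernst equation, log Q = n(E° − E)/0.0592 = 2(2.68 − 2.792)/0.0592 = -3.784, so Q = 1.65 × 10^-4.
With Q = [Zn²⁺]·[Co²⁺]^2/[Co³⁺]^2 and the known concentrations, [Co³⁺]^2 in the denominator gives [Co³⁺] = 0.0047 M.

0.0047 M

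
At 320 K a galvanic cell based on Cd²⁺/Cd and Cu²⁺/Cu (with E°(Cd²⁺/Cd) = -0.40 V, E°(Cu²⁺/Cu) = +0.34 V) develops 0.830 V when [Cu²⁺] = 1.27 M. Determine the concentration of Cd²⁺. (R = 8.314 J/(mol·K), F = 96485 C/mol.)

0.0019 M

From the Nernst equation, ln Q = nF(E° − E)/RT = 2×96485×(0.74 − 0.830)/(8.314×320) = -6.528, so Q = 0.00146.
With Q = [Cd²⁺]/[Cu²⁺] and the known concentrations, [Cd²⁺] in the numerator gives [Cd²⁺] = 0.0019 M.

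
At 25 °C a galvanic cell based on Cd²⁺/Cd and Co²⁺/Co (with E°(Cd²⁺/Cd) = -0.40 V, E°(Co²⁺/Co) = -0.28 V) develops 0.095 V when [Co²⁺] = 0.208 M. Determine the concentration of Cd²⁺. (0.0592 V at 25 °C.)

1.5 M

From the Nernst equation, log Q = n(E° − E)/0.0592 = 2(0.12 − 0.095)/0.0592 = 0.845, so Q = 6.99.
With Q = [Cd²⁺]/[Co²⁺] and the known concentrations, [Cd²⁺] in the numerator gives [Cd²⁺] = 1.5 M.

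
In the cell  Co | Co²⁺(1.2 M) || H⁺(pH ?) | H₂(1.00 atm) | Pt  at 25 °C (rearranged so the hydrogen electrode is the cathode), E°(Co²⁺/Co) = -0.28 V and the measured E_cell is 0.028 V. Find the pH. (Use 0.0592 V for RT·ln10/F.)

E°_cell = 0.28 V and n = 2.
log Q = n(E° − E)/0.0592 = 2×(0.28 − 0.028)/0.0592 = 8.514.
With Q = [Co²⁺]·P(H₂) / [H⁺]^2, solving for [H⁺] gives log[H⁺] = -4.217, so pH = 4.22.

pH = 4.22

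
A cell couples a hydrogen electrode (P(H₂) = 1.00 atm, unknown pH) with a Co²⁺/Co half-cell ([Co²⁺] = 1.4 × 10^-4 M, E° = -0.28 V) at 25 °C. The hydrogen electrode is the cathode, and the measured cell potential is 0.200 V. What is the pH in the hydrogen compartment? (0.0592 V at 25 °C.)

pH = 3.28

E°_cell = 0.28 V and n = 2.
log Q = n(E° − E)/0.0592 = 2×(0.28 − 0.200)/0.0592 = 2.703.
With Q = [Co²⁺]·P(H₂) / [H⁺]^2, solving for [H⁺] gives log[H⁺] = -3.278, so pH = 3.28.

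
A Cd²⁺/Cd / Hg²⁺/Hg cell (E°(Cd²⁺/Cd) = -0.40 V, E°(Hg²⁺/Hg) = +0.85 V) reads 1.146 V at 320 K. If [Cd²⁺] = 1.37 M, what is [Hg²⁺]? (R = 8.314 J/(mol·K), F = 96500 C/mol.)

7.2 × 10^-4 M

From the Nernst equation, ln Q = nF(E° − E)/RT = 2×96500×(1.25 − 1.146)/(8.314×320) = 7.545, so Q = 1890.
With Q = [Cd²⁺]/[Hg²⁺] and the known concentrations, [Hg²⁺] in the denominator gives [Hg²⁺] = 7.2 × 10^-4 M.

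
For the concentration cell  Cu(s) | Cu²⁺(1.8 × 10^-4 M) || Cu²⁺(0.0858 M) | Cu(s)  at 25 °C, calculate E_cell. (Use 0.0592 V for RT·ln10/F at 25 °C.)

0.079 V

Both half-cells are Cu²⁺/Cu, so E°_cell = 0. The concentrated side is the cathode; the cell reaction moves Cu²⁺ from high to low concentration with n = 2.
Q = [Cu²⁺]_dilute/[Cu²⁺]_conc = 1.8 × 10^-4/0.0858 = 0.00210.
E = 0 − (0.0592/2) log Q = −(0.0592/2)(-2.678) = 0.0793 V.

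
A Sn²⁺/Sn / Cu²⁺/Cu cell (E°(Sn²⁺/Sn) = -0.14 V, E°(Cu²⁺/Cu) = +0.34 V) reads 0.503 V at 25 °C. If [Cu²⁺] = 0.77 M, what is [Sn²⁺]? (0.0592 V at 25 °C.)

0.13 M

From the Nernst equation, log Q = n(E° − E)/0.0592 = 2(0.48 − 0.503)/0.0592 = -0.777, so Q = 0.167.
With Q = [Sn²⁺]/[Cu²⁺] and the known concentrations, [Sn²⁺] in the numerator gives [Sn²⁺] = 0.13 M.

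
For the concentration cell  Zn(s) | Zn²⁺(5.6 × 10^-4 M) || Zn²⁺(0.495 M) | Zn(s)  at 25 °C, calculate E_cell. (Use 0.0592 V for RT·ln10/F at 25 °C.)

Both half-cells are Zn²⁺/Zn, so E°_cell = 0. The concentrated side is the cathode; the cell reaction moves Zn²⁺ from high to low concentration with n = 2.
Q = [Zn²⁺]_dilute/[Zn²⁺]_conc = 5.6 × 10^-4/0.495 = 0.00113.
E = 0 − (0.0592/2) log Q = −(0.0592/2)(-2.946) = 0.0872 V.

0.087 V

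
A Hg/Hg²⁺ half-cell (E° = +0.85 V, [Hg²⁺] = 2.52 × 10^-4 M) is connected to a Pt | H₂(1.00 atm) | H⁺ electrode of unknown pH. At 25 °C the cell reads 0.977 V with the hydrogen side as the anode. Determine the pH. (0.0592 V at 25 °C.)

pH = 3.94

E°_cell = 0.85 V and n = 2.
log Q = n(E° − E)/0.0592 = 2×(0.85 − 0.977)/0.0592 = -4.291.
With Q = [H⁺]^2 / ([Hg²⁺]·P(H₂)), solving for [H⁺] gives log[H⁺] = -3.945, so pH = 3.94.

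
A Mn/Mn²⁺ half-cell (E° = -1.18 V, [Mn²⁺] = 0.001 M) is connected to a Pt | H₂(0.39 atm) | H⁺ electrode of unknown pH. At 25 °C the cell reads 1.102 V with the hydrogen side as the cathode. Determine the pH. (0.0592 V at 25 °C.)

E°_cell = 1.18 V and n = 2.
log Q = n(E° − E)/0.0592 = 2×(1.18 − 1.102)/0.0592 = 2.635.
With Q = [Mn²⁺]·P(H₂) / [H⁺]^2, solving for [H⁺] gives log[H⁺] = -3.022, so pH = 3.02.

pH = 3.02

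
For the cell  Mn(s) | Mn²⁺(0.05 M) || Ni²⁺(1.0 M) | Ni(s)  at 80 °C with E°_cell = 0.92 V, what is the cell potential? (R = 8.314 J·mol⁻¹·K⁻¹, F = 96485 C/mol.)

0.966 V

Balancing electrons gives n = 2; the reaction quotient is Q = [Mn²⁺]/[Ni²⁺] = 0.0500.
E = E° − (RT/nF) ln Q = 0.92 − (8.314×353)/(2×96485) × (-2.996) = 0.920 + 0.046 = 0.966 V.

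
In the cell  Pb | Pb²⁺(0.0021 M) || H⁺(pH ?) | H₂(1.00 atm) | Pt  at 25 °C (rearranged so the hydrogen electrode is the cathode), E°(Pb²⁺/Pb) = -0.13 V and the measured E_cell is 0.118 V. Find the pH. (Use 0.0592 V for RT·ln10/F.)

E°_cell = 0.13 V and n = 2.
log Q = n(E° − E)/0.0592 = 2×(0.13 − 0.118)/0.0592 = 0.405.
With Q = [Pb²⁺]·P(H₂) / [H⁺]^2, solving for [H⁺] gives log[H⁺] = -1.542, so pH = 1.54.

pH = 1.54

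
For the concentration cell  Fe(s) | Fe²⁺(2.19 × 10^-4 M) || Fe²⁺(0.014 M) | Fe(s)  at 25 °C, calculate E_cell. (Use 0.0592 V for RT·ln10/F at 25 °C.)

Both half-cells are Fe²⁺/Fe, so E°_cell = 0. The concentrated side is the cathode; the cell reaction moves Fe²⁺ from high to low concentration with n = 2.
Q = [Fe²⁺]_dilute/[Fe²⁺]_conc = 2.19 × 10^-4/0.014 = 0.0156.
E = 0 − (0.0592/2) log Q = −(0.0592/2)(-1.806) = 0.0535 V.

0.053 V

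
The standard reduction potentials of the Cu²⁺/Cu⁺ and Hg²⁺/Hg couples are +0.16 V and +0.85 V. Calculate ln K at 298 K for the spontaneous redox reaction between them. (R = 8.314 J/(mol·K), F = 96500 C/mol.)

E°_cell = +0.85 − (+0.16) = 0.69 V, with n = 2 electrons transferred.
At equilibrium E = 0, so the Nernst equation gives ln K = nFE°/RT = (2)(96500)(0.69)/((8.314)(298)) = 53.75.

ln K = 53.8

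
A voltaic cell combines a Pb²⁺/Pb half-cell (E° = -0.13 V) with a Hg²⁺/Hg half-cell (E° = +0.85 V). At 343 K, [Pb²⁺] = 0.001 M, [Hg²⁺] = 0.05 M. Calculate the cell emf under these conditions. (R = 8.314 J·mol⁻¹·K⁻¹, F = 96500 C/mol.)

The Hg²⁺/Hg couple has the higher reduction potential and acts as the cathode, so E°_cell = +0.85 − (-0.13) = 0.98 V.
Balancing electrons gives n = 2; the reaction quotient is Q = [Pb²⁺]/[Hg²⁺] = 0.0200.
E = E° − (RT/nF) ln Q = 0.98 − (8.314×343)/(2×96500) × (-3.912) = 0.980 + 0.058 = 1.038 V.

1.04 V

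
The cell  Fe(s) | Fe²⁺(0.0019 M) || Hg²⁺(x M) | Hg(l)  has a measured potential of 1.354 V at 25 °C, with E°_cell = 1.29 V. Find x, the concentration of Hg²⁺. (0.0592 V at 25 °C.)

From the Nernst equation, log Q = n(E° − E)/0.0592 = 2(1.29 − 1.354)/0.0592 = -2.162, so Q = 0.00688.
With Q = [Fe²⁺]/[Hg²⁺] and the known concentrations, [Hg²⁺] in the denominator gives [Hg²⁺] = 0.28 M.

0.28 M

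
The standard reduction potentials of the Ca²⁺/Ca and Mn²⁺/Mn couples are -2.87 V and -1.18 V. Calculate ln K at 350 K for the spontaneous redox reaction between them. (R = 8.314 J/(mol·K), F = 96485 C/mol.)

E°_cell = -1.18 − (-2.87) = 1.69 V, with n = 2 electrons transferred.
At equilibrium E = 0, so the Nernst equation gives ln K = nFE°/RT = (2)(96485)(1.69)/((8.314)(350)) = 112.07.

ln K = 112.1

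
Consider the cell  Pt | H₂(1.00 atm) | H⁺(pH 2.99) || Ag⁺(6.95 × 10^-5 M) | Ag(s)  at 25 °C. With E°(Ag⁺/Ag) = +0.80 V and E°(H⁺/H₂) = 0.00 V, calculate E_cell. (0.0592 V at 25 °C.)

0.73 V

The Ag⁺/Ag couple is the cathode, so E°_cell = 0.80 V; n = 2.
[H⁺] = 10^(−2.99) = 0.0010 M, and Q = [H⁺]^2 / ([Ag⁺]^2·P(H₂)) = 217.
E = E° − (0.0592/2) log Q = 0.80 − (0.0592/2)(2.336) = 0.731 V.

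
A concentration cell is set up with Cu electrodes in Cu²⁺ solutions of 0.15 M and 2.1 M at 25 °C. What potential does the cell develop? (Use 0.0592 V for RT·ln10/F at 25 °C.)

Both half-cells are Cu²⁺/Cu, so E°_cell = 0. The concentrated side is the cathode; the cell reaction moves Cu²⁺ from high to low concentration with n = 2.
Q = [Cu²⁺]_dilute/[Cu²⁺]_conc = 0.15/2.1 = 0.0714.
E = 0 − (0.0592/2) log Q = −(0.0592/2)(-1.146) = 0.0339 V.

0.034 V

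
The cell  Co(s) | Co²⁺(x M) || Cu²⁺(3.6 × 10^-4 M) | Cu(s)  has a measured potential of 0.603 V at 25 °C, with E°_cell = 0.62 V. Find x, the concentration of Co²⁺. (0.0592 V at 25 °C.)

0.0014 M

From the Nernst equation, log Q = n(E° − E)/0.0592 = 2(0.62 − 0.603)/0.0592 = 0.574, so Q = 3.75.
With Q = [Co²⁺]/[Cu²⁺] and the known concentrations, [Co²⁺] in the numerator gives [Co²⁺] = 0.0014 M.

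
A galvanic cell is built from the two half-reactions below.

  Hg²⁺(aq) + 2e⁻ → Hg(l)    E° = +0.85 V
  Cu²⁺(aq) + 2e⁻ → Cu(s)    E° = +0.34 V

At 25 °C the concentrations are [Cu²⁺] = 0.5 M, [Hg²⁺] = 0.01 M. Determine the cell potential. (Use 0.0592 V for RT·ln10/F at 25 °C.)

0.460 V

The Hg²⁺/Hg couple has the higher reduction potential and acts as the cathode, so E°_cell = +0.85 − (+0.34) = 0.51 V.
Balancing electrons gives n = 2; the reaction quotient is Q = [Cu²⁺]/[Hg²⁺] = 50.0.
At 25 °C, E = E° − (0.0592/n) log Q = 0.51 − (0.0592/2)(1.699) = 0.510 − 0.050 = 0.460 V.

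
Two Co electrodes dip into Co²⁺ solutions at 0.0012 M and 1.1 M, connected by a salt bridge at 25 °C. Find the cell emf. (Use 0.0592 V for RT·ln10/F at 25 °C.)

Both half-cells are Co²⁺/Co, so E°_cell = 0. The concentrated side is the cathode; the cell reaction moves Co²⁺ from high to low concentration with n = 2.
Q = [Co²⁺]_dilute/[Co²⁺]_conc = 0.0012/1.1 = 0.00109.
E = 0 − (0.0592/2) log Q = −(0.0592/2)(-2.962) = 0.0877 V.

0.088 V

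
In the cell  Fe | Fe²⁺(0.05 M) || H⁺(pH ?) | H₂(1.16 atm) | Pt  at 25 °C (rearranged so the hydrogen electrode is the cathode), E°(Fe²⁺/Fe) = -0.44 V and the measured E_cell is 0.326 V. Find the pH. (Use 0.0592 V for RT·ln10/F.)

pH = 2.54

E°_cell = 0.44 V and n = 2.
log Q = n(E° − E)/0.0592 = 2×(0.44 − 0.326)/0.0592 = 3.851.
With Q = [Fe²⁺]·P(H₂) / [H⁺]^2, solving for [H⁺] gives log[H⁺] = -2.544, so pH = 2.54.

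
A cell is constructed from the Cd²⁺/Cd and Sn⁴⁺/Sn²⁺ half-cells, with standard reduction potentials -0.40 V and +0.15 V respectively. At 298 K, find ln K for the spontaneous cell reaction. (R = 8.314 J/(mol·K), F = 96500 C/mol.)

E°_cell = +0.15 − (-0.40) = 0.55 V, with n = 2 electrons transferred.
At equilibrium E = 0, so the Nernst equation gives ln K = nFE°/RT = (2)(96500)(0.55)/((8.314)(298)) = 42.84.

ln K = 42.8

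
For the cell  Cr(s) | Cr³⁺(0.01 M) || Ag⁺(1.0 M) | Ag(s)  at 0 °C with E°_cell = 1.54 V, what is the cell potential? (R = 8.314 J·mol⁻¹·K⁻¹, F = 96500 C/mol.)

Balancing electrons gives n = 3; the reaction quotient is Q = [Cr³⁺]/[Ag⁺]^3 = 0.0100.
E = E° − (RT/nF) ln Q = 1.54 − (8.314×273)/(3×96500) × (-4.605) = 1.540 + 0.036 = 1.576 V.

1.58 V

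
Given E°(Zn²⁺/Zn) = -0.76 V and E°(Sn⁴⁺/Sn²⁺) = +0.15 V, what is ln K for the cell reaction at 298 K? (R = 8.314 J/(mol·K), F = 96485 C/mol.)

E°_cell = +0.15 − (-0.76) = 0.91 V, with n = 2 electrons transferred.
At equilibrium E = 0, so the Nernst equation gives ln K = nFE°/RT = (2)(96485)(0.91)/((8.314)(298)) = 70.88.

ln K = 70.9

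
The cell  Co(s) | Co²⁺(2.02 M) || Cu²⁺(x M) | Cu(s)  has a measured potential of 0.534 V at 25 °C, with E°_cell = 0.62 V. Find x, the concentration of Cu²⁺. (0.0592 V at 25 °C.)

0.0025 M

From the Nernst equation, log Q = n(E° − E)/0.0592 = 2(0.62 − 0.534)/0.0592 = 2.905, so Q = 804.
With Q = [Co²⁺]/[Cu²⁺] and the known concentrations, [Cu²⁺] in the denominator gives [Cu²⁺] = 0.0025 M.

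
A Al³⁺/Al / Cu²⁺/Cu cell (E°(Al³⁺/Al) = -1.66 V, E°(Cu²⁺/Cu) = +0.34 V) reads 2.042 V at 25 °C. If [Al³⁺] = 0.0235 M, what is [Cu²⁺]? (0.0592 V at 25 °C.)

2.2 M

From the Nernst equation, log Q = n(E° − E)/0.0592 = 6(2.00 − 2.042)/0.0592 = -4.257, so Q = 5.54 × 10^-5.
With Q = [Al³⁺]^2/[Cu²⁺]^3 and the known concentrations, [Cu²⁺]^3 in the denominator gives [Cu²⁺] = 2.2 M.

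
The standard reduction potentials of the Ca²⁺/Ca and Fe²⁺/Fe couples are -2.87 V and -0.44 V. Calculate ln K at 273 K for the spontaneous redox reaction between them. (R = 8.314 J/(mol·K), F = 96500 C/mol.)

E°_cell = -0.44 − (-2.87) = 2.43 V, with n = 2 electrons transferred.
At equilibrium E = 0, so the Nernst equation gives ln K = nFE°/RT = (2)(96500)(2.43)/((8.314)(273)) = 206.63.

ln K = 206.6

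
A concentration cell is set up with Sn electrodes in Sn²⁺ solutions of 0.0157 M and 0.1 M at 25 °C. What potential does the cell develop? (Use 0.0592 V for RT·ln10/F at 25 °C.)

0.024 V

Both half-cells are Sn²⁺/Sn, so E°_cell = 0. The concentrated side is the cathode; the cell reaction moves Sn²⁺ from high to low concentration with n = 2.
Q = [Sn²⁺]_dilute/[Sn²⁺]_conc = 0.0157/0.1 = 0.157.
E = 0 − (0.0592/2) log Q = −(0.0592/2)(-0.804) = 0.0238 V.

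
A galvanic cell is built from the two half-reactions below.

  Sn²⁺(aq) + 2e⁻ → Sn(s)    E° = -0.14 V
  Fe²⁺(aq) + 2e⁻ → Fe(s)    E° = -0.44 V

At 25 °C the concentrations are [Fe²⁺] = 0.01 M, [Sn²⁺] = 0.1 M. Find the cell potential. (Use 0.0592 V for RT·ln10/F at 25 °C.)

The Sn²⁺/Sn couple has the higher reduction potential and acts as the cathode, so E°_cell = -0.14 − (-0.44) = 0.30 V.
Balancing electrons gives n = 2; the reaction quotient is Q = [Fe²⁺]/[Sn²⁺] = 0.100.
At 25 °C, E = E° − (0.0592/n) log Q = 0.30 − (0.0592/2)(-1.000) = 0.300 + 0.030 = 0.330 V.

0.330 V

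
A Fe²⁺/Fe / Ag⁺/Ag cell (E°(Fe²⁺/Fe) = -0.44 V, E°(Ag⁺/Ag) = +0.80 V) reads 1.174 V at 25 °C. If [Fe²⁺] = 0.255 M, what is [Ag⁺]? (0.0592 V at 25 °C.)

From the Nernst equation, log Q = n(E° − E)/0.0592 = 2(1.24 − 1.174)/0.0592 = 2.230, so Q = 170.
With Q = [Fe²⁺]/[Ag⁺]^2 and the known concentrations, [Ag⁺]^2 in the denominator gives [Ag⁺] = 0.039 M.

0.039 M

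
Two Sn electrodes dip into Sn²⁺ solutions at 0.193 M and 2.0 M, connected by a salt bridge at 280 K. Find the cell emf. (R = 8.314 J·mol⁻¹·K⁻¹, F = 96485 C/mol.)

Both half-cells are Sn²⁺/Sn, so E°_cell = 0. The concentrated side is the cathode; the cell reaction moves Sn²⁺ from high to low concentration with n = 2.
Q = [Sn²⁺]_dilute/[Sn²⁺]_conc = 0.193/2.0 = 0.0965.
E = 0 − (RT/nF) ln Q = −((8.314×280)/(2×96485))(-2.338) = 0.0282 V.

0.028 V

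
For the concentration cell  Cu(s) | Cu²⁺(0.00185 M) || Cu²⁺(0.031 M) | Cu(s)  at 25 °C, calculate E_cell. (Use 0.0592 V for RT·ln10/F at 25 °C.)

Both half-cells are Cu²⁺/Cu, so E°_cell = 0. The concentrated side is the cathode; the cell reaction moves Cu²⁺ from high to low concentration with n = 2.
Q = [Cu²⁺]_dilute/[Cu²⁺]_conc = 0.00185/0.031 = 0.0597.
E = 0 − (0.0592/2) log Q = −(0.0592/2)(-1.224) = 0.0362 V.

0.036 V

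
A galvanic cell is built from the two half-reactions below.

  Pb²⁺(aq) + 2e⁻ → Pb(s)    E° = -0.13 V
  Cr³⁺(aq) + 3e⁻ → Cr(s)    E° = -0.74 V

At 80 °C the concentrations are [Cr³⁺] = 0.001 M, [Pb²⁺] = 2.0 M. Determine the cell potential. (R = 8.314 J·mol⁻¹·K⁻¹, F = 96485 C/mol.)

0.691 V

The Pb²⁺/Pb couple has the higher reduction potential and acts as the cathode, so E°_cell = -0.13 − (-0.74) = 0.61 V.
Balancing electrons gives n = 6; the reaction quotient is Q = [Cr³⁺]^2/[Pb²⁺]^3 = 1.25 × 10^-7.
E = E° − (RT/nF) ln Q = 0.61 − (8.314×353)/(6×96485) × (-15.895) = 0.610 + 0.081 = 0.691 V.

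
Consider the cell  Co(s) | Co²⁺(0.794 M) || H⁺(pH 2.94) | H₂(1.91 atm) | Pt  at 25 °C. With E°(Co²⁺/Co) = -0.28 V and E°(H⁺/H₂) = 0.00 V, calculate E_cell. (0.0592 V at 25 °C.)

0.10 V

The hydrogen couple is the cathode, so E°_cell = 0.28 V; n = 2.
[H⁺] = 10^(−2.94) = 0.0011 M, and Q = [Co²⁺]·P(H₂) / [H⁺]^2 = 1.15 × 10^6.
E = E° − (0.0592/2) log Q = 0.28 − (0.0592/2)(6.061) = 0.101 V.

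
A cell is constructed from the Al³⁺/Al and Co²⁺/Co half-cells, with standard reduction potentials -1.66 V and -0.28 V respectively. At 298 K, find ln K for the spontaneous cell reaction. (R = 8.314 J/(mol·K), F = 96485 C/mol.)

ln K = 322.5

E°_cell = -0.28 − (-1.66) = 1.38 V, with n = 6 electrons transferred.
At equilibrium E = 0, so the Nernst equation gives ln K = nFE°/RT = (6)(96485)(1.38)/((8.314)(298)) = 322.45.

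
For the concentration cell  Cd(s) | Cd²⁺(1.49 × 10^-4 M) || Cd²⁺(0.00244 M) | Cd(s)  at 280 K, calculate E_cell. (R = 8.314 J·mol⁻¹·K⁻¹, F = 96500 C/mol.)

Both half-cells are Cd²⁺/Cd, so E°_cell = 0. The concentrated side is the cathode; the cell reaction moves Cd²⁺ from high to low concentration with n = 2.
Q = [Cd²⁺]_dilute/[Cd²⁺]_conc = 1.49 × 10^-4/0.00244 = 0.0611.
E = 0 − (RT/nF) ln Q = −((8.314×280)/(2×96500))(-2.796) = 0.0337 V.

0.034 V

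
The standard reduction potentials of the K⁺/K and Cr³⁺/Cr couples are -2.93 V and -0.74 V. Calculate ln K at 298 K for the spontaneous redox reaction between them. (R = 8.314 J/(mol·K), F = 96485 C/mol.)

E°_cell = -0.74 − (-2.93) = 2.19 V, with n = 3 electrons transferred.
At equilibrium E = 0, so the Nernst equation gives ln K = nFE°/RT = (3)(96485)(2.19)/((8.314)(298)) = 255.86.

ln K = 255.9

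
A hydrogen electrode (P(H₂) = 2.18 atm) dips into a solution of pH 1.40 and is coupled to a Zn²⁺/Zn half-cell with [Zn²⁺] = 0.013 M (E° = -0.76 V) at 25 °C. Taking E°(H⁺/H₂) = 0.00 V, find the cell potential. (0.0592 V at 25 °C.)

The hydrogen couple is the cathode, so E°_cell = 0.76 V; n = 2.
[H⁺] = 10^(−1.40) = 0.040 M, and Q = [Zn²⁺]·P(H₂) / [H⁺]^2 = 17.9.
E = E° − (0.0592/2) log Q = 0.76 − (0.0592/2)(1.252) = 0.723 V.

0.72 V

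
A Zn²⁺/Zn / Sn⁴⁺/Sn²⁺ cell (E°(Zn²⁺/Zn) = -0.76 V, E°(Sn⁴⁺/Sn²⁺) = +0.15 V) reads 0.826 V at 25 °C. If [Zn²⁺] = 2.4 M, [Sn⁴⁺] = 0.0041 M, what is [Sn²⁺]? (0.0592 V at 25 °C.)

1.2 M

From the Nernst equation, log Q = n(E° − E)/0.0592 = 2(0.91 − 0.826)/0.0592 = 2.838, so Q = 688.
With Q = [Zn²⁺]·[Sn²⁺]/[Sn⁴⁺] and the known concentrations, [Sn²⁺] in the numerator gives [Sn²⁺] = 1.2 M.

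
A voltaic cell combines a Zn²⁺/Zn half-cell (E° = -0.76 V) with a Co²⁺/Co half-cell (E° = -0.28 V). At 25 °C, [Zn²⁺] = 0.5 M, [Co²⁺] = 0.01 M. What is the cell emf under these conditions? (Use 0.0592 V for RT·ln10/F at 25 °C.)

0.430 V

The Co²⁺/Co couple has the higher reduction potential and acts as the cathode, so E°_cell = -0.28 − (-0.76) = 0.48 V.
Balancing electrons gives n = 2; the reaction quotient is Q = [Zn²⁺]/[Co²⁺] = 50.0.
At 25 °C, E = E° − (0.0592/n) log Q = 0.48 − (0.0592/2)(1.699) = 0.480 − 0.050 = 0.430 V.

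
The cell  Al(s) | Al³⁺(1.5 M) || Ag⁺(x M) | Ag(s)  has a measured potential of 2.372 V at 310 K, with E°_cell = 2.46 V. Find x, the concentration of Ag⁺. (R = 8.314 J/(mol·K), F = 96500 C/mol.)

From the Nernst equation, ln Q = nF(E° − E)/RT = 3×96500×(2.46 − 2.372)/(8.314×310) = 9.885, so Q = 1.96 × 10^4.
With Q = [Al³⁺]/[Ag⁺]^3 and the known concentrations, [Ag⁺]^3 in the denominator gives [Ag⁺] = 0.042 M.

0.042 M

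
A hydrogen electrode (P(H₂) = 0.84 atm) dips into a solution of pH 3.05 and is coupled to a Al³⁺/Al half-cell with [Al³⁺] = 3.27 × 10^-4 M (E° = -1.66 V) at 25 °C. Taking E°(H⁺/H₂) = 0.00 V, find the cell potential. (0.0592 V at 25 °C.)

The hydrogen couple is the cathode, so E°_cell = 1.66 V; n = 6.
[H⁺] = 10^(−3.05) = 8.9 × 10^-4 M, and Q = [Al³⁺]^2·P(H₂)^3 / [H⁺]^6 = 1.26 × 10^11.
E = E° − (0.0592/6) log Q = 1.66 − (0.0592/6)(11.102) = 1.550 V.

1.55 V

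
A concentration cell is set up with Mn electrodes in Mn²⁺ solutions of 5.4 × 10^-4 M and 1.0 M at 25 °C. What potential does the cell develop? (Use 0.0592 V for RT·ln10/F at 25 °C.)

0.097 V

Both half-cells are Mn²⁺/Mn, so E°_cell = 0. The concentrated side is the cathode; the cell reaction moves Mn²⁺ from high to low concentration with n = 2.
Q = [Mn²⁺]_dilute/[Mn²⁺]_conc = 5.4 × 10^-4/1.0 = 5.4 × 10^-4.
E = 0 − (0.0592/2) log Q = −(0.0592/2)(-3.268) = 0.0967 V.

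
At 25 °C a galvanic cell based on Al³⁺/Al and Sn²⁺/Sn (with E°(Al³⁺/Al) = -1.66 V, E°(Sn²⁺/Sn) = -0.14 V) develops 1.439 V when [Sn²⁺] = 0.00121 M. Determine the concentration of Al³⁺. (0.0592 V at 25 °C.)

From the Nernst equation, log Q = n(E° − E)/0.0592 = 6(1.52 − 1.439)/0.0592 = 8.209, so Q = 1.62 × 10^8.
With Q = [Al³⁺]^2/[Sn²⁺]^3 and the known concentrations, [Al³⁺]^2 in the numerator gives [Al³⁺] = 0.54 M.

0.54 M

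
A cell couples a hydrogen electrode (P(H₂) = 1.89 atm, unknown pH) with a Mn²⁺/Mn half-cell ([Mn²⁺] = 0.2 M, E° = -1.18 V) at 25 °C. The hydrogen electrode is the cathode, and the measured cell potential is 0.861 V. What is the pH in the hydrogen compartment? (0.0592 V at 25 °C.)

pH = 5.60

E°_cell = 1.18 V and n = 2.
log Q = n(E° − E)/0.0592 = 2×(1.18 − 0.861)/0.0592 = 10.777.
With Q = [Mn²⁺]·P(H₂) / [H⁺]^2, solving for [H⁺] gives log[H⁺] = -5.600, so pH = 5.60.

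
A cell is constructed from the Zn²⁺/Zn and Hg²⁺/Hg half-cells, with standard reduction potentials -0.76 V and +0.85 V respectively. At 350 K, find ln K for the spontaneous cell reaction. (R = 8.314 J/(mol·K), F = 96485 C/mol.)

E°_cell = +0.85 − (-0.76) = 1.61 V, with n = 2 electrons transferred.
At equilibrium E = 0, so the Nernst equation gives ln K = nFE°/RT = (2)(96485)(1.61)/((8.314)(350)) = 106.77.

ln K = 106.8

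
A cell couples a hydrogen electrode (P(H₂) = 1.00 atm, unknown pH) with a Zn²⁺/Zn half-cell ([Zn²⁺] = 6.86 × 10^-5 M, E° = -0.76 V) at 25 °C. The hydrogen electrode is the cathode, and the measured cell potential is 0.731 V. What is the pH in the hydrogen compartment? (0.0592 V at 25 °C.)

pH = 2.57

E°_cell = 0.76 V and n = 2.
log Q = n(E° − E)/0.0592 = 2×(0.76 − 0.731)/0.0592 = 0.980.
With Q = [Zn²⁺]·P(H₂) / [H⁺]^2, solving for [H⁺] gives log[H⁺] = -2.572, so pH = 2.57.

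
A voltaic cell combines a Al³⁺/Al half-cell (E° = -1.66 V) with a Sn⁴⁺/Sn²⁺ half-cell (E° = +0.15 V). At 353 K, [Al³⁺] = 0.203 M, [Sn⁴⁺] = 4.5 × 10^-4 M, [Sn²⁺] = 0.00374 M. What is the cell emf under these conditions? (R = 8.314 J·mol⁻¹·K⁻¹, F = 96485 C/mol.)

1.79 V

The Sn⁴⁺/Sn²⁺ couple has the higher reduction potential and acts as the cathode, so E°_cell = +0.15 − (-1.66) = 1.81 V.
Balancing electrons gives n = 6; the reaction quotient is Q = [Al³⁺]^2·[Sn²⁺]^3/[Sn⁴⁺]^3 = 23.7.
E = E° − (RT/nF) ln Q = 1.81 − (8.314×353)/(6×96485) × (3.164) = 1.810 − 0.016 = 1.794 V.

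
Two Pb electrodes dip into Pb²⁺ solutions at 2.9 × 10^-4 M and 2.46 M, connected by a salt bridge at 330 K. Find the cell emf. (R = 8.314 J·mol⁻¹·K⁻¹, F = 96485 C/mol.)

Both half-cells are Pb²⁺/Pb, so E°_cell = 0. The concentrated side is the cathode; the cell reaction moves Pb²⁺ from high to low concentration with n = 2.
Q = [Pb²⁺]_dilute/[Pb²⁺]_conc = 2.9 × 10^-4/2.46 = 1.18 × 10^-4.
E = 0 − (RT/nF) ln Q = −((8.314×330)/(2×96485))(-9.046) = 0.1286 V.

0.13 V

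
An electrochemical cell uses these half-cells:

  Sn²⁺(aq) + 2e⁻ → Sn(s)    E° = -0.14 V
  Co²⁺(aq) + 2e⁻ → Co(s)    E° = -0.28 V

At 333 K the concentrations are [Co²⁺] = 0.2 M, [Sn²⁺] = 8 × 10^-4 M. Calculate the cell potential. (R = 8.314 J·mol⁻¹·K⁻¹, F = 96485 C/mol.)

0.061 V

The Sn²⁺/Sn couple has the higher reduction potential and acts as the cathode, so E°_cell = -0.14 − (-0.28) = 0.14 V.
Balancing electrons gives n = 2; the reaction quotient is Q = [Co²⁺]/[Sn²⁺] = 250.
E = E° − (RT/nF) ln Q = 0.14 − (8.314×333)/(2×96485) × (5.521) = 0.140 − 0.079 = 0.061 V.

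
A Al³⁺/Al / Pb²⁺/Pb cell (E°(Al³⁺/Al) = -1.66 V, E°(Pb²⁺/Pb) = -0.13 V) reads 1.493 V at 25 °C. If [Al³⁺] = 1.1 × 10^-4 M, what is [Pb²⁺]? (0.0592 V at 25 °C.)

1.3 × 10^-4 M

From the Nernst equation, log Q = n(E° − E)/0.0592 = 6(1.53 − 1.493)/0.0592 = 3.750, so Q = 5620.
With Q = [Al³⁺]^2/[Pb²⁺]^3 and the known concentrations, [Pb²⁺]^3 in the denominator gives [Pb²⁺] = 1.3 × 10^-4 M.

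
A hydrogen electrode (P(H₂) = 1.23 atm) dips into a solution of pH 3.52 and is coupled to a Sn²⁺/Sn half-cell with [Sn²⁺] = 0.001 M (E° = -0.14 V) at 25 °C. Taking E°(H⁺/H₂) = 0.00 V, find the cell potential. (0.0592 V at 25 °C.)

The hydrogen couple is the cathode, so E°_cell = 0.14 V; n = 2.
[H⁺] = 10^(−3.52) = 3 × 10^-4 M, and Q = [Sn²⁺]·P(H₂) / [H⁺]^2 = 1.35 × 10^4.
E = E° − (0.0592/2) log Q = 0.14 − (0.0592/2)(4.130) = 0.018 V.

0.018 V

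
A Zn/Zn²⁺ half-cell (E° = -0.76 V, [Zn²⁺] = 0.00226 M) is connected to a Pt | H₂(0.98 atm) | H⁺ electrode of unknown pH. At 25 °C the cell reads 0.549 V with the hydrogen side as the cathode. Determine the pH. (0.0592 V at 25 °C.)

E°_cell = 0.76 V and n = 2.
log Q = n(E° − E)/0.0592 = 2×(0.76 − 0.549)/0.0592 = 7.128.
With Q = [Zn²⁺]·P(H₂) / [H⁺]^2, solving for [H⁺] gives log[H⁺] = -4.892, so pH = 4.89.

pH = 4.89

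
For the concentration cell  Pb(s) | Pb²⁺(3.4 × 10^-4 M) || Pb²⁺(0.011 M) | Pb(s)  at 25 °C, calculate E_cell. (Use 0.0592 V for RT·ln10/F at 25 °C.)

Both half-cells are Pb²⁺/Pb, so E°_cell = 0. The concentrated side is the cathode; the cell reaction moves Pb²⁺ from high to low concentration with n = 2.
Q = [Pb²⁺]_dilute/[Pb²⁺]_conc = 3.4 × 10^-4/0.011 = 0.0309.
E = 0 − (0.0592/2) log Q = −(0.0592/2)(-1.510) = 0.0447 V.

0.045 V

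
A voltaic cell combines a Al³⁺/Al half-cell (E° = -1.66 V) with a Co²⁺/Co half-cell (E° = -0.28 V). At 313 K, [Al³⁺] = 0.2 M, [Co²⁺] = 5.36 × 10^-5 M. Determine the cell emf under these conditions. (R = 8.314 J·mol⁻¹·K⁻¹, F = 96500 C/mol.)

The Co²⁺/Co couple has the higher reduction potential and acts as the cathode, so E°_cell = -0.28 − (-1.66) = 1.38 V.
Balancing electrons gives n = 6; the reaction quotient is Q = [Al³⁺]^2/[Co²⁺]^3 = 2.6 × 10^11.
E = E° − (RT/nF) ln Q = 1.38 − (8.314×313)/(6×96500) × (26.283) = 1.380 − 0.118 = 1.262 V.

1.26 V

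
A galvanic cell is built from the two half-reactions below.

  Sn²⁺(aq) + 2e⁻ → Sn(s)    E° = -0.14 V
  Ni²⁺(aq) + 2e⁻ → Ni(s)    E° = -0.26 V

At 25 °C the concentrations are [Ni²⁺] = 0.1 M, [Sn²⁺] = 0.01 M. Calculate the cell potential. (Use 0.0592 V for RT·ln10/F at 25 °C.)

0.090 V

The Sn²⁺/Sn couple has the higher reduction potential and acts as the cathode, so E°_cell = -0.14 − (-0.26) = 0.12 V.
Balancing electrons gives n = 2; the reaction quotient is Q = [Ni²⁺]/[Sn²⁺] = 10.0.
At 25 °C, E = E° − (0.0592/n) log Q = 0.12 − (0.0592/2)(1.000) = 0.120 − 0.030 = 0.090 V.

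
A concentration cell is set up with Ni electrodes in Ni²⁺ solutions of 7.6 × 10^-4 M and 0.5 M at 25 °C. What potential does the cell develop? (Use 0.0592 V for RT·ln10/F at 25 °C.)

Both half-cells are Ni²⁺/Ni, so E°_cell = 0. The concentrated side is the cathode; the cell reaction moves Ni²⁺ from high to low concentration with n = 2.
Q = [Ni²⁺]_dilute/[Ni²⁺]_conc = 7.6 × 10^-4/0.5 = 0.00152.
E = 0 − (0.0592/2) log Q = −(0.0592/2)(-2.818) = 0.0834 V.

0.083 V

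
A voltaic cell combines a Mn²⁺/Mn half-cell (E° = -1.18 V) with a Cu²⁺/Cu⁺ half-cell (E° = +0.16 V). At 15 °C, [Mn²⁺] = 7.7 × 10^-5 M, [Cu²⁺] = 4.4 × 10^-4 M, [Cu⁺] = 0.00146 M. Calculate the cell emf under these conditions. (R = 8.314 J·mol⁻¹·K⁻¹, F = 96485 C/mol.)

1.43 V

The Cu²⁺/Cu⁺ couple has the higher reduction potential and acts as the cathode, so E°_cell = +0.16 − (-1.18) = 1.34 V.
Balancing electrons gives n = 2; the reaction quotient is Q = [Mn²⁺]·[Cu⁺]^2/[Cu²⁺]^2 = 8.48 × 10^-4.
E = E° − (RT/nF) ln Q = 1.34 − (8.314×288)/(2×96485) × (-7.073) = 1.340 + 0.088 = 1.428 V.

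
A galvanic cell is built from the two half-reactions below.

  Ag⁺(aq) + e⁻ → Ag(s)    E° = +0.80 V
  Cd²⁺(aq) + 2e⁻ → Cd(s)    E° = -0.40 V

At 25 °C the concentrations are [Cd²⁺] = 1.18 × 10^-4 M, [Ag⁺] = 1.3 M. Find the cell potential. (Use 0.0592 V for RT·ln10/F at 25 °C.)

The Ag⁺/Ag couple has the higher reduction potential and acts as the cathode, so E°_cell = +0.80 − (-0.40) = 1.20 V.
Balancing electrons gives n = 2; the reaction quotient is Q = [Cd²⁺]/[Ag⁺]^2 = 6.98 × 10^-5.
At 25 °C, E = E° − (0.0592/n) log Q = 1.20 − (0.0592/2)(-4.156) = 1.200 + 0.123 = 1.323 V.

1.32 V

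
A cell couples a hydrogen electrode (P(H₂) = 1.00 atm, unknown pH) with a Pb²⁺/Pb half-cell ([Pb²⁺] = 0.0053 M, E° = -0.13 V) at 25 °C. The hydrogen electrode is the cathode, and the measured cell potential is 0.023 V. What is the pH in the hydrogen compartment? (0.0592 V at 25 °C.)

pH = 2.95

E°_cell = 0.13 V and n = 2.
log Q = n(E° − E)/0.0592 = 2×(0.13 − 0.023)/0.0592 = 3.615.
With Q = [Pb²⁺]·P(H₂) / [H⁺]^2, solving for [H⁺] gives log[H⁺] = -2.945, so pH = 2.95.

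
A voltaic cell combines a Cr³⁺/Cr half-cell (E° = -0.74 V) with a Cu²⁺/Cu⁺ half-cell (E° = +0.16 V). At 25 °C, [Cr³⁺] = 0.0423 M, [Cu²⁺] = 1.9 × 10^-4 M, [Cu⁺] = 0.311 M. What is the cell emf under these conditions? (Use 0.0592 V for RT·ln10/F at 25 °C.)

0.737 V

The Cu²⁺/Cu⁺ couple has the higher reduction potential and acts as the cathode, so E°_cell = +0.16 − (-0.74) = 0.90 V.
Balancing electrons gives n = 3; the reaction quotient is Q = [Cr³⁺]·[Cu⁺]^3/[Cu²⁺]^3 = 1.86 × 10^8.
At 25 °C, E = E° − (0.0592/n) log Q = 0.90 − (0.0592/3)(8.268) = 0.900 − 0.163 = 0.737 V.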